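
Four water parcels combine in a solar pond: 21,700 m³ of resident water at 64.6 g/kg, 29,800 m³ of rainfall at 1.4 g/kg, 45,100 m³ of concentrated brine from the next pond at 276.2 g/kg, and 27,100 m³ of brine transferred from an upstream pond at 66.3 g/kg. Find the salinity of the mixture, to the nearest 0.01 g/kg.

126.89 g/kg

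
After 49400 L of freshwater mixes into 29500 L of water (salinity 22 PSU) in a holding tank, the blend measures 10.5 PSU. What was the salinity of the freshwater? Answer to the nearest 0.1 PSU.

3.6 PSU

Salt balance: 29,500×22 + 49,400×S = 78,900×10.5
649,000 + 49,400·S = 828,450
S = (828,450 − 649,000) / 49,400 = 3.6326 PSU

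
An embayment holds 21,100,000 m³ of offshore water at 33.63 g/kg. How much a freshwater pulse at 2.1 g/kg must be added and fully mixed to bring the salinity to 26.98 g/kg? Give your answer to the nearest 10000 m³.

Salt balance: 21,100,000×33.63 + V×2.1 = (21,100,000+V)×26.98
709,593,000 + 2.1V = 569,278,000 + 26.98V
140,315,000 = 24.88V
V = 5,639,670.42 m³

5640000 m³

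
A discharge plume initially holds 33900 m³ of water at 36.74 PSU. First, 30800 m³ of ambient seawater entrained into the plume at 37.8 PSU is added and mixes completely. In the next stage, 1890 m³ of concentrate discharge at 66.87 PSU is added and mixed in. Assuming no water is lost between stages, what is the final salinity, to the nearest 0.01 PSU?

38.09 PSU

Salt balance:
Initial salt = 33,900×36.74 = 1,245,486
After stage 1: salt = 1,245,486 + 30,800×37.8 = 2,409,726; volume = 64,700 m³; S = 37.245 PSU
After stage 2: salt = 2,409,726 + 1,890×66.87 = 2,536,110.3; volume = 66,590 m³
S = 2,536,110.3 / 66,590 = 38.0855 PSU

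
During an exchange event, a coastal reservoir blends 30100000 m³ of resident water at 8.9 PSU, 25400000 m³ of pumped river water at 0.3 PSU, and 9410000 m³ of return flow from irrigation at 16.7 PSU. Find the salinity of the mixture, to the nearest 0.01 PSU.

Conserving salt mass:
salt = 30,100,000×8.9 + 25,400,000×0.3 + 9,410,000×16.7 = 267,890,000 + 7,620,000 + 157,147,000 = 432,657,000
volume = 30,100,000 + 25,400,000 + 9,410,000 = 64,910,000 m³
S = 432,657,000 / 64,910,000 = 6.6655 PSU

6.67 PSU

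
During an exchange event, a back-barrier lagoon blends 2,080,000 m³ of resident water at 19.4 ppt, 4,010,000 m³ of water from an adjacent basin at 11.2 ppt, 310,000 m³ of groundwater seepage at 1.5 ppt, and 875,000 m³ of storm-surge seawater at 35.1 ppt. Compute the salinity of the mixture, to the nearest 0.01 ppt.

16.01 ppt

Conserving salt mass:
salt = 2,080,000×19.4 + 4,010,000×11.2 + 310,000×1.5 + 875,000×35.1 = 40,352,000 + 44,912,000 + 465,000 + 30,712,500 = 116,441,500
volume = 2,080,000 + 4,010,000 + 310,000 + 875,000 = 7,275,000 m³
S = 116,441,500 / 7,275,000 = 16.0057 ppt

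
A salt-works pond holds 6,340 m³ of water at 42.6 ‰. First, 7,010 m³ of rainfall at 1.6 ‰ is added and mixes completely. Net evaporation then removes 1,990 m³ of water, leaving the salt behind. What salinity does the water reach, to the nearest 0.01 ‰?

24.76 ‰

After mixing: salt = 6,340×42.6 + 7,010×1.6 = 281,300; volume = 13,350 m³
After evaporation: salt unchanged = 281,300; volume = 13,350 − 1,990 = 11,360 m³
S = 281,300 / 11,360 = 24.7623 ‰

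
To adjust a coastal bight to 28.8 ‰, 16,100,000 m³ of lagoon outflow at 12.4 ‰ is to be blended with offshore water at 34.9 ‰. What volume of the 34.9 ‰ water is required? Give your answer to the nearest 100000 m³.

43300000 m³

Salt balance: 16,100,000×12.4 + V×34.9 = (16,100,000+V)×28.8
199,640,000 + 34.9V = 463,680,000 + 28.8V
264,040,000 = 6.1V
V = 43,285,245.9 m³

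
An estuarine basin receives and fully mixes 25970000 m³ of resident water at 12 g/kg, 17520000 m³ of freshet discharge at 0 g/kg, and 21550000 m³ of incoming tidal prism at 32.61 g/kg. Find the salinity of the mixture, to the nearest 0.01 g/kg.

15.60 g/kg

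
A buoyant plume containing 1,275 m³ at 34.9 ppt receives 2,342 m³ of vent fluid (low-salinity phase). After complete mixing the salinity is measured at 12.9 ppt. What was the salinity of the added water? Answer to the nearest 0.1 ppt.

0.9 ppt

Salt balance: 1,275×34.9 + 2,342×S = 3,617×12.9
44,497.5 + 2,342·S = 46,659.3
S = (46,659.3 − 44,497.5) / 2,342 = 0.9231 ppt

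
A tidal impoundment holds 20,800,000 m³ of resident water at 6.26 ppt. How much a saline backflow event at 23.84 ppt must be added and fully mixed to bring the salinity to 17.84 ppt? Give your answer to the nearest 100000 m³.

40100000 m³

Salt balance: 20,800,000×6.26 + V×23.84 = (20,800,000+V)×17.84
130,208,000 + 23.84V = 371,072,000 + 17.84V
240,864,000 = 6V
V = 40,144,000 m³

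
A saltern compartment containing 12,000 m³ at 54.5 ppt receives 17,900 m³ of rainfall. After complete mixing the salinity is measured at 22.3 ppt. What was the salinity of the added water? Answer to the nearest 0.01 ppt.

Salt balance: 12,000×54.5 + 17,900×S = 29,900×22.3
654,000 + 17,900·S = 666,770
S = (666,770 − 654,000) / 17,900 = 0.7134 ppt

0.71 ppt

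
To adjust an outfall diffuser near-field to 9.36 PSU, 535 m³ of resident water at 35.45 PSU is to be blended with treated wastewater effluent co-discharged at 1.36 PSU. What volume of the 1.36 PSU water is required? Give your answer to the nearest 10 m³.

Salt balance: 535×35.45 + V×1.36 = (535+V)×9.36
18,965.75 + 1.36V = 5,007.6 + 9.36V
13,958.15 = 8V
V = 1,744.77 m³

1740 m³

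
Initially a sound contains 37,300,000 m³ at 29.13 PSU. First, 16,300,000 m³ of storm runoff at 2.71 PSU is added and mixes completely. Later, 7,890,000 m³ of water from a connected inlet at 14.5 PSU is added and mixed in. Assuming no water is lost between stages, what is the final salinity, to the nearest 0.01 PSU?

Conserving salt mass:
Initial salt = 37,300,000×29.13 = 1,086,549,000
After stage 1: salt = 1,086,549,000 + 16,300,000×2.71 = 1,130,722,000; volume = 53,600,000 m³; S = 21.096 PSU
After stage 2: salt = 1,130,722,000 + 7,890,000×14.5 = 1,245,127,000; volume = 61,490,000 m³
S = 1,245,127,000 / 61,490,000 = 20.2493 PSU

20.25 PSU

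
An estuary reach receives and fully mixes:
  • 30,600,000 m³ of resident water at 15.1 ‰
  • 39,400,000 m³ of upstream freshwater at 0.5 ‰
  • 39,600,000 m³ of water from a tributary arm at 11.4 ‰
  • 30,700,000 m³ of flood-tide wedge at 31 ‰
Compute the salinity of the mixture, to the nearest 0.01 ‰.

Salt balance:
salt = 30,600,000×15.1 + 39,400,000×0.5 + 39,600,000×11.4 + 30,700,000×31 = 462,060,000 + 19,700,000 + 451,440,000 + 951,700,000 = 1,884,900,000
volume = 30,600,000 + 39,400,000 + 39,600,000 + 30,700,000 = 140,300,000 m³
S = 1,884,900,000 / 140,300,000 = 13.4348 ‰

13.43 ‰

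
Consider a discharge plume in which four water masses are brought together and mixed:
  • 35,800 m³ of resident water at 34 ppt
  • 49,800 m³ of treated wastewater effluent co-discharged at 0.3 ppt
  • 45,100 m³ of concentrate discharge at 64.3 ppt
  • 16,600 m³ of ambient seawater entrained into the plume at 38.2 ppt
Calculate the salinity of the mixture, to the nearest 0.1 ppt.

By conservation of dissolved salt,
salt = 35,800×34 + 49,800×0.3 + 45,100×64.3 + 16,600×38.2 = 1,217,200 + 14,940 + 2,899,930 + 634,120 = 4,766,190
volume = 35,800 + 49,800 + 45,100 + 16,600 = 147,300 m³
S = 4,766,190 / 147,300 = 32.357 ppt

32.4 ppt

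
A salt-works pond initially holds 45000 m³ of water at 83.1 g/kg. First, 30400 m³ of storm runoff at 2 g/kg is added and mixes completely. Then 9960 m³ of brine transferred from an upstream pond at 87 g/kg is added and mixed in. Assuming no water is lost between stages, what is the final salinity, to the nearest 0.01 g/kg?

Conserving salt mass:
Initial salt = 45,000×83.1 = 3,739,500
After stage 1: salt = 3,739,500 + 30,400×2 = 3,800,300; volume = 75,400 m³; S = 50.402 g/kg
After stage 2: salt = 3,800,300 + 9,960×87 = 4,666,820; volume = 85,360 m³
S = 4,666,820 / 85,360 = 54.6722 g/kg

54.67 g/kg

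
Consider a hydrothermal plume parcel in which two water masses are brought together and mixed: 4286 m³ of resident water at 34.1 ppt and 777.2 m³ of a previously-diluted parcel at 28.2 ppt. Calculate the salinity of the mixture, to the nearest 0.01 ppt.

Weighted by volume,
salt = 4,286×34.1 + 777.2×28.2 = 146,152.6 + 21,917.04 = 168,069.64
volume = 4,286 + 777.2 = 5,063.2 m³
S = 168,069.64 / 5,063.2 = 33.1944 ppt

33.19 ppt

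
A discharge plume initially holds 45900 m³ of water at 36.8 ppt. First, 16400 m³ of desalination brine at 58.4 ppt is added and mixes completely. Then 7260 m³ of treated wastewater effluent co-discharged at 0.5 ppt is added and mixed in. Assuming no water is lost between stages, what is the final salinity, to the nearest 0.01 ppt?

By conservation of dissolved salt,
Initial salt = 45,900×36.8 = 1,689,120
After stage 1: salt = 1,689,120 + 16,400×58.4 = 2,646,880; volume = 62,300 m³; S = 42.486 ppt
After stage 2: salt = 2,646,880 + 7,260×0.5 = 2,650,510; volume = 69,560 m³
S = 2,650,510 / 69,560 = 38.1039 ppt

38.10 ppt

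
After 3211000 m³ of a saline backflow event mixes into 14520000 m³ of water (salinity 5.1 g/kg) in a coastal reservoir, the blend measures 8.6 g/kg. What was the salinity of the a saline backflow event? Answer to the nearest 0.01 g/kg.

24.43 g/kg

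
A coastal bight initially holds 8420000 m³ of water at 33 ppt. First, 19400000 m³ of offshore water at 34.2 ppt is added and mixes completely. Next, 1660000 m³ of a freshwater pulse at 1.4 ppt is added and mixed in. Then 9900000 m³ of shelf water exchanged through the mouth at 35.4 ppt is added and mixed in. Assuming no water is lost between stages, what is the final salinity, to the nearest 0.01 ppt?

By conservation of dissolved salt,
Initial salt = 8,420,000×33 = 277,860,000
After stage 1: salt = 277,860,000 + 19,400,000×34.2 = 941,340,000; volume = 27,820,000 m³; S = 33.837 ppt
After stage 2: salt = 941,340,000 + 1,660,000×1.4 = 943,664,000; volume = 29,480,000 m³; S = 32.01 ppt
After stage 3: salt = 943,664,000 + 9,900,000×35.4 = 1,294,124,000; volume = 39,380,000 m³
S = 1,294,124,000 / 39,380,000 = 32.8625 ppt

32.86 ppt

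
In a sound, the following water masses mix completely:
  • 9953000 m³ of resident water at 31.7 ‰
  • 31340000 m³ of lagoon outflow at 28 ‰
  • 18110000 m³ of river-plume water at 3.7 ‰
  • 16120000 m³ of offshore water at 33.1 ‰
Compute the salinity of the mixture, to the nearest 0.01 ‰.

Conserving salt mass:
salt = 9,953,000×31.7 + 31,340,000×28 + 18,110,000×3.7 + 16,120,000×33.1 = 315,510,100 + 877,520,000 + 67,007,000 + 533,572,000 = 1,793,609,100
volume = 9,953,000 + 31,340,000 + 18,110,000 + 16,120,000 = 75,523,000 m³
S = 1,793,609,100 / 75,523,000 = 23.7492 ‰

23.75 ‰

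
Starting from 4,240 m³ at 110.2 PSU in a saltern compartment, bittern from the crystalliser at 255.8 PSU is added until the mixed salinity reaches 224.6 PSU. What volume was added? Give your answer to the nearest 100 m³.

15500 m³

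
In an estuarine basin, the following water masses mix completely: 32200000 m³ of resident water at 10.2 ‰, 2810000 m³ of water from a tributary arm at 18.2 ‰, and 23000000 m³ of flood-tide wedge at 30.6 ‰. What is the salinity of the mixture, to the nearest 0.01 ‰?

Total salt / total volume:
salt = 32,200,000×10.2 + 2,810,000×18.2 + 23,000,000×30.6 = 328,440,000 + 51,142,000 + 703,800,000 = 1,083,382,000
volume = 32,200,000 + 2,810,000 + 23,000,000 = 58,010,000 m³
S = 1,083,382,000 / 58,010,000 = 18.6758 ‰

18.68 ‰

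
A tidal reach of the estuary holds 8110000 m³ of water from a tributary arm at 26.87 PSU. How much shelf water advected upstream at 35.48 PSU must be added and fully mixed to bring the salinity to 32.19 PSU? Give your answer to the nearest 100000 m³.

13100000 m³

Salt balance: 8,110,000×26.87 + V×35.48 = (8,110,000+V)×32.19
217,915,700 + 35.48V = 261,060,900 + 32.19V
43,145,200 = 3.29V
V = 13,114,042.55 m³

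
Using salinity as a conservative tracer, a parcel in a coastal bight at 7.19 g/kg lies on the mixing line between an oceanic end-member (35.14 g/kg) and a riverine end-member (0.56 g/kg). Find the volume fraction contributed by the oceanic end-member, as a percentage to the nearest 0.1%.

19.2%

Let g be the oceanic fraction. Salt balance per unit volume:
g×35.14 + (1−g)×0.56 = 7.19
g = (7.19 − 0.56) / (35.14 − 0.56) = 6.63/34.58 = 0.1917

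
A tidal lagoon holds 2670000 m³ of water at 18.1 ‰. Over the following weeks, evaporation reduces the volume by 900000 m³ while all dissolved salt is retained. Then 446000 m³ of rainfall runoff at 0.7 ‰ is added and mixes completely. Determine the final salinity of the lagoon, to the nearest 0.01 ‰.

After evaporation: salt = 2,670,000×18.1 = 48,327,000; volume = 2,670,000 − 900,000 = 1,770,000 m³
After mixing: salt = 48,327,000 + 446,000×0.7 = 48,639,200; volume = 1,770,000 + 446,000 = 2,216,000 m³
S = 48,639,200 / 2,216,000 = 21.9491 ‰

21.95 ‰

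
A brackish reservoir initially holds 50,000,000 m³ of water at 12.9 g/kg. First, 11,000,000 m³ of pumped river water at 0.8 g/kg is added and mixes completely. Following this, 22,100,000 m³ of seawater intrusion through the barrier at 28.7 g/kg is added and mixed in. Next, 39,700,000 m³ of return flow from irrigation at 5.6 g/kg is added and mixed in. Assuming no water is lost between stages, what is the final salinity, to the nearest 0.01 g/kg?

12.30 g/kg

Salt balance:
Initial salt = 50,000,000×12.9 = 645,000,000
After stage 1: salt = 645,000,000 + 11,000,000×0.8 = 653,800,000; volume = 61,000,000 m³; S = 10.718 g/kg
After stage 2: salt = 653,800,000 + 22,100,000×28.7 = 1,288,070,000; volume = 83,100,000 m³; S = 15.5 g/kg
After stage 3: salt = 1,288,070,000 + 39,700,000×5.6 = 1,510,390,000; volume = 122,800,000 m³
S = 1,510,390,000 / 122,800,000 = 12.2996 g/kg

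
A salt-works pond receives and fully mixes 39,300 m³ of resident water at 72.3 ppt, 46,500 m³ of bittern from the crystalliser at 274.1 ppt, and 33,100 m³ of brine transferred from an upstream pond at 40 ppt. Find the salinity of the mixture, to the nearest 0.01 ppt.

142.23 ppt

Conserving salt mass:
salt = 39,300×72.3 + 46,500×274.1 + 33,100×40 = 2,841,390 + 12,745,650 + 1,324,000 = 16,911,040
volume = 39,300 + 46,500 + 33,100 = 118,900 m³
S = 16,911,040 / 118,900 = 142.2291 ppt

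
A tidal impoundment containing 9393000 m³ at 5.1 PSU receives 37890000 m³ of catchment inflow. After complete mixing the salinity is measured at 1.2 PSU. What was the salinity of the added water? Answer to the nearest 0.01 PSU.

Salt balance: 9,393,000×5.1 + 37,890,000×S = 47,283,000×1.2
47,904,300 + 37,890,000·S = 56,739,600
S = (56,739,600 − 47,904,300) / 37,890,000 = 0.2332 PSU

0.23 PSU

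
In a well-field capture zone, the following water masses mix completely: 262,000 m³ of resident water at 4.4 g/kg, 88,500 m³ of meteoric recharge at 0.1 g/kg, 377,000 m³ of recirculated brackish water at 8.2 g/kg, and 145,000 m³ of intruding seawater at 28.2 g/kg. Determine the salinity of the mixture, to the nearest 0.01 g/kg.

9.56 g/kg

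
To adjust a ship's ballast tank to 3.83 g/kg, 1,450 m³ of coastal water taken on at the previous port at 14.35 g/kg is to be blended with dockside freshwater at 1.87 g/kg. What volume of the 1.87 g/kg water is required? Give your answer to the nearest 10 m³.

7780 m³

Salt balance: 1,450×14.35 + V×1.87 = (1,450+V)×3.83
20,807.5 + 1.87V = 5,553.5 + 3.83V
15,254 = 1.96V
V = 7,782.65 m³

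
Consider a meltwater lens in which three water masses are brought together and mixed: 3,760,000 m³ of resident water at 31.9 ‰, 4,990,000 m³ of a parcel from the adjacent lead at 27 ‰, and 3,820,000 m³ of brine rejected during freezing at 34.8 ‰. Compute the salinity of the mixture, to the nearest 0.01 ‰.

30.84 ‰

By conservation of dissolved salt,
salt = 3,760,000×31.9 + 4,990,000×27 + 3,820,000×34.8 = 119,944,000 + 134,730,000 + 132,936,000 = 387,610,000
volume = 3,760,000 + 4,990,000 + 3,820,000 = 12,570,000 m³
S = 387,610,000 / 12,570,000 = 30.8361 ‰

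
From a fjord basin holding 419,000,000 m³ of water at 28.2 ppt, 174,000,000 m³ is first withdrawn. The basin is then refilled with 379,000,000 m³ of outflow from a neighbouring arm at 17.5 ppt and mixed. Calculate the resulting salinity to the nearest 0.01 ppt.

21.70 ppt

Remaining after removal: 245,000,000 m³ at 28.2 ppt (salt = 6,909,000,000)
After addition: salt = 6,909,000,000 + 379,000,000×17.5 = 13,541,500,000; volume = 624,000,000 m³
S = 13,541,500,000 / 624,000,000 = 21.7011 ppt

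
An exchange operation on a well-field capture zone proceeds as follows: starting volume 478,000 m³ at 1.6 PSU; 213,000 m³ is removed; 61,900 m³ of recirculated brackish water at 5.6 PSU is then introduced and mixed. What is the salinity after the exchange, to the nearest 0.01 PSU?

2.36 PSU

Remaining after removal: 265,000 m³ at 1.6 PSU (salt = 424,000)
After addition: salt = 424,000 + 61,900×5.6 = 770,640; volume = 326,900 m³
S = 770,640 / 326,900 = 2.3574 PSU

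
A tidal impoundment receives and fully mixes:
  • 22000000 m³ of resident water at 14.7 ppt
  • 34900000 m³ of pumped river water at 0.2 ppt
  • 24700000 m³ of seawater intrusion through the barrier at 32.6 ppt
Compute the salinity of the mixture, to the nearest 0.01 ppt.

13.92 ppt

Total salt / total volume:
salt = 22,000,000×14.7 + 34,900,000×0.2 + 24,700,000×32.6 = 323,400,000 + 6,980,000 + 805,220,000 = 1,135,600,000
volume = 22,000,000 + 34,900,000 + 24,700,000 = 81,600,000 m³
S = 1,135,600,000 / 81,600,000 = 13.9167 ppt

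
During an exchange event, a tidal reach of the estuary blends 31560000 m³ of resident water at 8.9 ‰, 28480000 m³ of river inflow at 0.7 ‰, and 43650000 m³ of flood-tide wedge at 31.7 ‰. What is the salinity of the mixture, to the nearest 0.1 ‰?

16.2 ‰

Conserving salt mass:
salt = 31,560,000×8.9 + 28,480,000×0.7 + 43,650,000×31.7 = 280,884,000 + 19,936,000 + 1,383,705,000 = 1,684,525,000
volume = 31,560,000 + 28,480,000 + 43,650,000 = 103,690,000 m³
S = 1,684,525,000 / 103,690,000 = 16.246 ‰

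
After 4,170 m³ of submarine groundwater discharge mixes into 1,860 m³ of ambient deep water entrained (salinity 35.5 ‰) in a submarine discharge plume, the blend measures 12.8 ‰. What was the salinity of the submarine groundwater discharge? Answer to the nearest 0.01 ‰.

2.67 ‰

Salt balance: 1,860×35.5 + 4,170×S = 6,030×12.8
66,030 + 4,170·S = 77,184
S = (77,184 − 66,030) / 4,170 = 2.6748 ‰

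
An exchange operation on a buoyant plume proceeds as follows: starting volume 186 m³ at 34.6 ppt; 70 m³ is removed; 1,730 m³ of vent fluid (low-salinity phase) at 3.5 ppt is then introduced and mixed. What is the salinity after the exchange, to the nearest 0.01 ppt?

5.45 ppt

Remaining after removal: 116 m³ at 34.6 ppt (salt = 4,013.6)
After addition: salt = 4,013.6 + 1,730×3.5 = 10,068.6; volume = 1,846 m³
S = 10,068.6 / 1,846 = 5.4543 ppt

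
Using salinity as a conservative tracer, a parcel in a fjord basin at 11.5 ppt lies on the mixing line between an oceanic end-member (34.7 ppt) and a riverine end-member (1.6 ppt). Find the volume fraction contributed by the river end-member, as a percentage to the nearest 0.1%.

Let f be the freshwater fraction. Salt balance per unit volume:
f×1.6 + (1−f)×34.7 = 11.5
f = (34.7 − 11.5) / (34.7 − 1.6) = 23.2/33.1 = 0.7009

70.1%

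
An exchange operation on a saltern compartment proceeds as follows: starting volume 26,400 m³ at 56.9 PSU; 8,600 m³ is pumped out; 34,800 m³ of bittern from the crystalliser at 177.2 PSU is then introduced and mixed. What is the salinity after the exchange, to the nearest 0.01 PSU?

Remaining after removal: 17,800 m³ at 56.9 PSU (salt = 1,012,820)
After addition: salt = 1,012,820 + 34,800×177.2 = 7,179,380; volume = 52,600 m³
S = 7,179,380 / 52,600 = 136.4901 PSU

136.49 PSU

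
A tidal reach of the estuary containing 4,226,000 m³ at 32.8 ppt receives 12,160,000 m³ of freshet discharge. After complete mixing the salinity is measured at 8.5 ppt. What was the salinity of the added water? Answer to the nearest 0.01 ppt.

Salt balance: 4,226,000×32.8 + 12,160,000×S = 16,386,000×8.5
138,612,800 + 12,160,000·S = 139,281,000
S = (139,281,000 − 138,612,800) / 12,160,000 = 0.055 ppt

0.05 ppt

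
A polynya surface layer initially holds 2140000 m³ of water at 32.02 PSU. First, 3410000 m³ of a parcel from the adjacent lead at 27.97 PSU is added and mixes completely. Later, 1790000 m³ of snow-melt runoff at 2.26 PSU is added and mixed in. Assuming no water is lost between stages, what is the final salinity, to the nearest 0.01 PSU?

22.88 PSU

Conserving salt mass:
Initial salt = 2,140,000×32.02 = 68,522,800
After stage 1: salt = 68,522,800 + 3,410,000×27.97 = 163,900,500; volume = 5,550,000 m³; S = 29.532 PSU
After stage 2: salt = 163,900,500 + 1,790,000×2.26 = 167,945,900; volume = 7,340,000 m³
S = 167,945,900 / 7,340,000 = 22.8809 PSU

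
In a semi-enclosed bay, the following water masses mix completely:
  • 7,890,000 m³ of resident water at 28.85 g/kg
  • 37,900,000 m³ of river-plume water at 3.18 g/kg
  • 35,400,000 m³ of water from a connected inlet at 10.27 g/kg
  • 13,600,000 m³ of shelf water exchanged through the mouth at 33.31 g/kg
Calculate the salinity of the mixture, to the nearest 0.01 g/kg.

12.29 g/kg

By conservation of dissolved salt,
salt = 7,890,000×28.85 + 37,900,000×3.18 + 35,400,000×10.27 + 13,600,000×33.31 = 227,626,500 + 120,522,000 + 363,558,000 + 453,016,000 = 1,164,722,500
volume = 7,890,000 + 37,900,000 + 35,400,000 + 13,600,000 = 94,790,000 m³
S = 1,164,722,500 / 94,790,000 = 12.2874 g/kg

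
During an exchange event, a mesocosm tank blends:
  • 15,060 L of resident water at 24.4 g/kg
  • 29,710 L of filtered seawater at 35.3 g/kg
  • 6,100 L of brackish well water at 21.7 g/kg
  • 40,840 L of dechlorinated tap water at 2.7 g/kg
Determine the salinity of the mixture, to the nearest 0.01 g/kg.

18.09 g/kg

Mass of salt is conserved:
salt = 15,060×24.4 + 29,710×35.3 + 6,100×21.7 + 40,840×2.7 = 367,464 + 1,048,763 + 132,370 + 110,268 = 1,658,865
volume = 15,060 + 29,710 + 6,100 + 40,840 = 91,710 L
S = 1,658,865 / 91,710 = 18.0882 g/kg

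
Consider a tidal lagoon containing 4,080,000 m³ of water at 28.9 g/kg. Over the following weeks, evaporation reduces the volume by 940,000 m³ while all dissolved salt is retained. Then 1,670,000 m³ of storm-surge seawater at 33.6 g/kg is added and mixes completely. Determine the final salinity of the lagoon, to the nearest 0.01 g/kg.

36.18 g/kg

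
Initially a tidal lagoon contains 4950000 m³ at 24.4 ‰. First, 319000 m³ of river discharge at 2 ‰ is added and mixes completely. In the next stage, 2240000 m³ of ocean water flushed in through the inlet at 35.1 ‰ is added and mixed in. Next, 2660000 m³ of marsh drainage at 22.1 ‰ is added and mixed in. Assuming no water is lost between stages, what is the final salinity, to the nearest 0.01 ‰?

25.45 ‰

Mass of salt is conserved:
Initial salt = 4,950,000×24.4 = 120,780,000
After stage 1: salt = 120,780,000 + 319,000×2 = 121,418,000; volume = 5,269,000 m³; S = 23.044 ‰
After stage 2: salt = 121,418,000 + 2,240,000×35.1 = 200,042,000; volume = 7,509,000 m³; S = 26.64 ‰
After stage 3: salt = 200,042,000 + 2,660,000×22.1 = 258,828,000; volume = 10,169,000 m³
S = 258,828,000 / 10,169,000 = 25.4527 ‰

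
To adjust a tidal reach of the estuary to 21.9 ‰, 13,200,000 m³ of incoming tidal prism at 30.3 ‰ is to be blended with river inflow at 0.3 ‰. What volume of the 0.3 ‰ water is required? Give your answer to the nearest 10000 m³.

Salt balance: 13,200,000×30.3 + V×0.3 = (13,200,000+V)×21.9
399,960,000 + 0.3V = 289,080,000 + 21.9V
110,880,000 = 21.6V
V = 5,133,333.33 m³

5130000 m³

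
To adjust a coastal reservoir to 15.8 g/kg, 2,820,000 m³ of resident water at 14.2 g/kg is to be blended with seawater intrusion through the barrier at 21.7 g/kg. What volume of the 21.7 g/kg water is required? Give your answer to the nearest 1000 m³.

765000 m³

Salt balance: 2,820,000×14.2 + V×21.7 = (2,820,000+V)×15.8
40,044,000 + 21.7V = 44,556,000 + 15.8V
4,512,000 = 5.9V
V = 764,745.76 m³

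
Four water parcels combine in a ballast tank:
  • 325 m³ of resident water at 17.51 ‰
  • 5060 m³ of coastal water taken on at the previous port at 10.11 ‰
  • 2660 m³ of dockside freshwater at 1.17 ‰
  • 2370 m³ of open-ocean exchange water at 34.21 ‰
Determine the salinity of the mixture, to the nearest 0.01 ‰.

13.54 ‰

Total salt / total volume:
salt = 325×17.51 + 5,060×10.11 + 2,660×1.17 + 2,370×34.21 = 5,690.75 + 51,156.6 + 3,112.2 + 81,077.7 = 141,037.25
volume = 325 + 5,060 + 2,660 + 2,370 = 10,415 m³
S = 141,037.25 / 10,415 = 13.5417 ‰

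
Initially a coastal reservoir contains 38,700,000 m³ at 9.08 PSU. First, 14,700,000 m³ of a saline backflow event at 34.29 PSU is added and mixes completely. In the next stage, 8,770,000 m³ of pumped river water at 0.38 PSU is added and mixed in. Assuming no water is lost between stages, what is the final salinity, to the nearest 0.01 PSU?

13.81 PSU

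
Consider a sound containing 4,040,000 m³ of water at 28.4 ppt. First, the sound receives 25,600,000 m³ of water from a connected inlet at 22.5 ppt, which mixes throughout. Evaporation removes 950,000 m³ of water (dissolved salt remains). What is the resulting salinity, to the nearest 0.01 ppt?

After mixing: salt = 4,040,000×28.4 + 25,600,000×22.5 = 690,736,000; volume = 29,640,000 m³
After evaporation: salt unchanged = 690,736,000; volume = 29,640,000 − 950,000 = 28,690,000 m³
S = 690,736,000 / 28,690,000 = 24.0758 ppt

24.08 ppt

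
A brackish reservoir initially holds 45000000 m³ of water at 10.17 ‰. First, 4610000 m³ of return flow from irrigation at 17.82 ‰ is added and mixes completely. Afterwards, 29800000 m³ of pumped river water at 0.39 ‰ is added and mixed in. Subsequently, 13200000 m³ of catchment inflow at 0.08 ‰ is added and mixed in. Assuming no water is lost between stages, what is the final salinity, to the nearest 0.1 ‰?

6.0 ‰

Total salt / total volume:
Initial salt = 45,000,000×10.17 = 457,650,000
After stage 1: salt = 457,650,000 + 4,610,000×17.82 = 539,800,200; volume = 49,610,000 m³; S = 10.881 ‰
After stage 2: salt = 539,800,200 + 29,800,000×0.39 = 551,422,200; volume = 79,410,000 m³; S = 6.944 ‰
After stage 3: salt = 551,422,200 + 13,200,000×0.08 = 552,478,200; volume = 92,610,000 m³
S = 552,478,200 / 92,610,000 = 5.9656 ‰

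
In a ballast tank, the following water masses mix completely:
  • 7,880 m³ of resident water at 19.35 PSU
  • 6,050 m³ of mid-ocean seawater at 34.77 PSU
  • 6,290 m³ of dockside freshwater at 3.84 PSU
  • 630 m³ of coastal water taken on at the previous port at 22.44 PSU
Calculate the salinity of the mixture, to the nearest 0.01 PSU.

19.24 PSU

Salt balance:
salt = 7,880×19.35 + 6,050×34.77 + 6,290×3.84 + 630×22.44 = 152,478 + 210,358.5 + 24,153.6 + 14,137.2 = 401,127.3
volume = 7,880 + 6,050 + 6,290 + 630 = 20,850 m³
S = 401,127.3 / 20,850 = 19.2387 PSU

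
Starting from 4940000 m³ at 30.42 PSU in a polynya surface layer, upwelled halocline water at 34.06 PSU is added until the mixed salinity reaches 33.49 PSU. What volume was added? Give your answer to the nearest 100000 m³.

Salt balance: 4,940,000×30.42 + V×34.06 = (4,940,000+V)×33.49
150,274,800 + 34.06V = 165,440,600 + 33.49V
15,165,800 = 0.57V
V = 26,606,666.67 m³

26600000 m³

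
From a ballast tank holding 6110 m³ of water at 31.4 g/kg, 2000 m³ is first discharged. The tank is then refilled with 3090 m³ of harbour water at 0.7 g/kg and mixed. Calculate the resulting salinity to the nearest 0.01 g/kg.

18.22 g/kg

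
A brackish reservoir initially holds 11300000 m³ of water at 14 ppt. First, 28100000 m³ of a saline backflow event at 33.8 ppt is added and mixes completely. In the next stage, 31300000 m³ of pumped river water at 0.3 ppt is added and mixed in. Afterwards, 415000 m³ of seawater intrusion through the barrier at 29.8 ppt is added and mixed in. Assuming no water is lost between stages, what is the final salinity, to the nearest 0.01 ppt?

15.89 ppt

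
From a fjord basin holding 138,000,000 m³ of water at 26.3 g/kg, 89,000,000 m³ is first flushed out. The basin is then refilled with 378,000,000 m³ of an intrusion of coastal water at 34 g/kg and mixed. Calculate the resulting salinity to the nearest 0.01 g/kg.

33.12 g/kg

Remaining after removal: 49,000,000 m³ at 26.3 g/kg (salt = 1,288,700,000)
After addition: salt = 1,288,700,000 + 378,000,000×34 = 14,140,700,000; volume = 427,000,000 m³
S = 14,140,700,000 / 427,000,000 = 33.1164 g/kg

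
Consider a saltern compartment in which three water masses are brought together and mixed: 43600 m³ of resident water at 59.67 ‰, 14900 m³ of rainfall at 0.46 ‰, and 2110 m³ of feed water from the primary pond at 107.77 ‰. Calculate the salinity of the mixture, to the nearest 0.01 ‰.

Conserving salt mass:
salt = 43,600×59.67 + 14,900×0.46 + 2,110×107.77 = 2,601,612 + 6,854 + 227,394.7 = 2,835,860.7
volume = 43,600 + 14,900 + 2,110 = 60,610 m³
S = 2,835,860.7 / 60,610 = 46.7887 ‰

46.79 ‰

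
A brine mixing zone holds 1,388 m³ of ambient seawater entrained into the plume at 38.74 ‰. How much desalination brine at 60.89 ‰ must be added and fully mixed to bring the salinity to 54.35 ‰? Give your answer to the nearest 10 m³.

Salt balance: 1,388×38.74 + V×60.89 = (1,388+V)×54.35
53,771.12 + 60.89V = 75,437.8 + 54.35V
21,666.68 = 6.54V
V = 3,312.95 m³

3310 m³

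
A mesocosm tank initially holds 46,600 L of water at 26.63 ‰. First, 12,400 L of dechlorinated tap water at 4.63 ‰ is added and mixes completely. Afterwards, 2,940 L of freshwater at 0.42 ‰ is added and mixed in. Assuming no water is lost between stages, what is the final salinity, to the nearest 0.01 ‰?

20.98 ‰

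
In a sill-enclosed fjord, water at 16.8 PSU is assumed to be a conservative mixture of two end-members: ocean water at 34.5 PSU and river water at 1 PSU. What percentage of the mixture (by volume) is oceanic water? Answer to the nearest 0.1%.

Let g be the oceanic fraction. Salt balance per unit volume:
g×34.5 + (1−g)×1 = 16.8
g = (16.8 − 1) / (34.5 − 1) = 15.8/33.5 = 0.4716

47.2%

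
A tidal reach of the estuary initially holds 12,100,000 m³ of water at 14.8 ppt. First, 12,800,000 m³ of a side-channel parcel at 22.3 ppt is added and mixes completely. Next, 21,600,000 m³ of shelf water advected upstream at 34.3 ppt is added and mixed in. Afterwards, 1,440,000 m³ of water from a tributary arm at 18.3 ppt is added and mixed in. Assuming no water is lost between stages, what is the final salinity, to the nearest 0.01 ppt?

25.69 ppt

Total salt / total volume:
Initial salt = 12,100,000×14.8 = 179,080,000
After stage 1: salt = 179,080,000 + 12,800,000×22.3 = 464,520,000; volume = 24,900,000 m³; S = 18.655 ppt
After stage 2: salt = 464,520,000 + 21,600,000×34.3 = 1,205,400,000; volume = 46,500,000 m³; S = 25.923 ppt
After stage 3: salt = 1,205,400,000 + 1,440,000×18.3 = 1,231,752,000; volume = 47,940,000 m³
S = 1,231,752,000 / 47,940,000 = 25.6936 ppt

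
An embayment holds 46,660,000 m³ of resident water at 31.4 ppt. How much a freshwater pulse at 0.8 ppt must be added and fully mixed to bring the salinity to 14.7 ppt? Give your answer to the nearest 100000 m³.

56100000 m³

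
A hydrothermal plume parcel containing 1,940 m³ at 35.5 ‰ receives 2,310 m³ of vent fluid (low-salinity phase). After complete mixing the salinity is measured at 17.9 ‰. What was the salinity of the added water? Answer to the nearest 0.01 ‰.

3.12 ‰

Salt balance: 1,940×35.5 + 2,310×S = 4,250×17.9
68,870 + 2,310·S = 76,075
S = (76,075 − 68,870) / 2,310 = 3.119 ‰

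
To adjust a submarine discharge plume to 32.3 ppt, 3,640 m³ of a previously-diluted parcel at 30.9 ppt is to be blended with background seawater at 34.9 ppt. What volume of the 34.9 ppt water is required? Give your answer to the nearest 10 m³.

1960 m³

Salt balance: 3,640×30.9 + V×34.9 = (3,640+V)×32.3
112,476 + 34.9V = 117,572 + 32.3V
5,096 = 2.6V
V = 1,960 m³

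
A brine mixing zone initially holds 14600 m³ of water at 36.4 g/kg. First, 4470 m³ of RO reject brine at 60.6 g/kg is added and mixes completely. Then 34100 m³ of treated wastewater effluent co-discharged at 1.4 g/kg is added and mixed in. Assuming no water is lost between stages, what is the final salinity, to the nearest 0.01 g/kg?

Conserving salt mass:
Initial salt = 14,600×36.4 = 531,440
After stage 1: salt = 531,440 + 4,470×60.6 = 802,322; volume = 19,070 m³; S = 42.072 g/kg
After stage 2: salt = 802,322 + 34,100×1.4 = 850,062; volume = 53,170 m³
S = 850,062 / 53,170 = 15.9876 g/kg

15.99 g/kg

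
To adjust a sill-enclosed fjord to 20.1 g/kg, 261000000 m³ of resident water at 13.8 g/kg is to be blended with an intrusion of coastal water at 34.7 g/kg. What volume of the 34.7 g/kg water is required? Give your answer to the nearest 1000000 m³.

113000000 m³

Salt balance: 261,000,000×13.8 + V×34.7 = (261,000,000+V)×20.1
3,601,800,000 + 34.7V = 5,246,100,000 + 20.1V
1,644,300,000 = 14.6V
V = 112,623,287.67 m³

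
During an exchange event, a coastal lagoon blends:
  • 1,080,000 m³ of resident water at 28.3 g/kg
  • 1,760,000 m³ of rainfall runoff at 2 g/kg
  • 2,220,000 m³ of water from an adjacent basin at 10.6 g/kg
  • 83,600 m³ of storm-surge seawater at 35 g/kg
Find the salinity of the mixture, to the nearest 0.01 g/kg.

Salt balance:
salt = 1,080,000×28.3 + 1,760,000×2 + 2,220,000×10.6 + 83,600×35 = 30,564,000 + 3,520,000 + 23,532,000 + 2,926,000 = 60,542,000
volume = 1,080,000 + 1,760,000 + 2,220,000 + 83,600 = 5,143,600 m³
S = 60,542,000 / 5,143,600 = 11.7704 g/kg

11.77 g/kg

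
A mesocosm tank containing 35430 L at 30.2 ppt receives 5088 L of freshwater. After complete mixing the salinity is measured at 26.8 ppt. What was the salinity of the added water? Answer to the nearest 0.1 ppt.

Salt balance: 35,430×30.2 + 5,088×S = 40,518×26.8
1,069,986 + 5,088·S = 1,085,882.4
S = (1,085,882.4 − 1,069,986) / 5,088 = 3.1243 ppt

3.1 ppt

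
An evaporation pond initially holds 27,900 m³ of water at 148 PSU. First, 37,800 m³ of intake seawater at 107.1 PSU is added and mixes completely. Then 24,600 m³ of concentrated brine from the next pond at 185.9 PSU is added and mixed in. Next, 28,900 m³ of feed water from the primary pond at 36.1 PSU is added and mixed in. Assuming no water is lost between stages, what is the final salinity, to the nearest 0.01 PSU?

115.72 PSU

Mass of salt is conserved:
Initial salt = 27,900×148 = 4,129,200
After stage 1: salt = 4,129,200 + 37,800×107.1 = 8,177,580; volume = 65,700 m³; S = 124.468 PSU
After stage 2: salt = 8,177,580 + 24,600×185.9 = 12,750,720; volume = 90,300 m³; S = 141.204 PSU
After stage 3: salt = 12,750,720 + 28,900×36.1 = 13,794,010; volume = 119,200 m³
S = 13,794,010 / 119,200 = 115.7216 PSU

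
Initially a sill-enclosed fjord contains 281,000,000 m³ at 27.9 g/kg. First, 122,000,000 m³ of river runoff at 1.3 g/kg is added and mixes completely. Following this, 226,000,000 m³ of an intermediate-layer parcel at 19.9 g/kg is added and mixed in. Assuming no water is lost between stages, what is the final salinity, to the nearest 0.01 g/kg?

Mass of salt is conserved:
Initial salt = 281,000,000×27.9 = 7,839,900,000
After stage 1: salt = 7,839,900,000 + 122,000,000×1.3 = 7,998,500,000; volume = 403,000,000 m³; S = 19.847 g/kg
After stage 2: salt = 7,998,500,000 + 226,000,000×19.9 = 12,495,900,000; volume = 629,000,000 m³
S = 12,495,900,000 / 629,000,000 = 19.8663 g/kg

19.87 g/kg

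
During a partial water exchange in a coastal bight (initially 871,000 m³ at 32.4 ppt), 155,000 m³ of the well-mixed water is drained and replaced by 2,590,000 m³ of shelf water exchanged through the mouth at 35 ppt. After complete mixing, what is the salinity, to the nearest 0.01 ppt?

Remaining after removal: 716,000 m³ at 32.4 ppt (salt = 23,198,400)
After addition: salt = 23,198,400 + 2,590,000×35 = 113,848,400; volume = 3,306,000 m³
S = 113,848,400 / 3,306,000 = 34.4369 ppt

34.44 ppt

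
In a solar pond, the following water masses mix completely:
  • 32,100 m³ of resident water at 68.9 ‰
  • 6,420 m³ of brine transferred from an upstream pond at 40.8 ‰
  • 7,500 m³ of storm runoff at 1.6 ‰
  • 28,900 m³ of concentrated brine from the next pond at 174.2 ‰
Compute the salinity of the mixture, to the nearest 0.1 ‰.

Total salt / total volume:
salt = 32,100×68.9 + 6,420×40.8 + 7,500×1.6 + 28,900×174.2 = 2,211,690 + 261,936 + 12,000 + 5,034,380 = 7,520,006
volume = 32,100 + 6,420 + 7,500 + 28,900 = 74,920 m³
S = 7,520,006 / 74,920 = 100.374 ‰

100.4 ‰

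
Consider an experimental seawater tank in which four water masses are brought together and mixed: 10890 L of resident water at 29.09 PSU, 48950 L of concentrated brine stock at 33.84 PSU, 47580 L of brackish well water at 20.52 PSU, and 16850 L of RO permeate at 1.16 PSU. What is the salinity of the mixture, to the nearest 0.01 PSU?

23.89 PSU

Salt balance:
salt = 10,890×29.09 + 48,950×33.84 + 47,580×20.52 + 16,850×1.16 = 316,790.1 + 1,656,468 + 976,341.6 + 19,546 = 2,969,145.7
volume = 10,890 + 48,950 + 47,580 + 16,850 = 124,270 L
S = 2,969,145.7 / 124,270 = 23.8927 PSU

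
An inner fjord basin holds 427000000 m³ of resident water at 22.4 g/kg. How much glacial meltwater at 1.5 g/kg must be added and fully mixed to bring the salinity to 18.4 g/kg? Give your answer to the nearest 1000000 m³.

101000000 m³

Salt balance: 427,000,000×22.4 + V×1.5 = (427,000,000+V)×18.4
9,564,800,000 + 1.5V = 7,856,800,000 + 18.4V
1,708,000,000 = 16.9V
V = 101,065,088.76 m³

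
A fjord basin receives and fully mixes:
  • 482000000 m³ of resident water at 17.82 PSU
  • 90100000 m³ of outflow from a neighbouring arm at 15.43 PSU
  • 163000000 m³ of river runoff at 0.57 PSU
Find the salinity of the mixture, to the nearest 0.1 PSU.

13.7 PSU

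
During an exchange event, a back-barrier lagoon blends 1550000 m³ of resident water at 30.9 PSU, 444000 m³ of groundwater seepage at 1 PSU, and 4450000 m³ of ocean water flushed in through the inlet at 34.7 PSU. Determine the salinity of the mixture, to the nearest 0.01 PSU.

31.46 PSU

By conservation of dissolved salt,
salt = 1,550,000×30.9 + 444,000×1 + 4,450,000×34.7 = 47,895,000 + 444,000 + 154,415,000 = 202,754,000
volume = 1,550,000 + 444,000 + 4,450,000 = 6,444,000 m³
S = 202,754,000 / 6,444,000 = 31.464 PSU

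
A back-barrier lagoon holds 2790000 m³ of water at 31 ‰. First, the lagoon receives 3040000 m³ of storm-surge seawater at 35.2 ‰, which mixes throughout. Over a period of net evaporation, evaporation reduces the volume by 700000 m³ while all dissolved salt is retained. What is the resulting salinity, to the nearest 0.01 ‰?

37.72 ‰

After mixing: salt = 2,790,000×31 + 3,040,000×35.2 = 193,498,000; volume = 5,830,000 m³
After evaporation: salt unchanged = 193,498,000; volume = 5,830,000 − 700,000 = 5,130,000 m³
S = 193,498,000 / 5,130,000 = 37.7189 ‰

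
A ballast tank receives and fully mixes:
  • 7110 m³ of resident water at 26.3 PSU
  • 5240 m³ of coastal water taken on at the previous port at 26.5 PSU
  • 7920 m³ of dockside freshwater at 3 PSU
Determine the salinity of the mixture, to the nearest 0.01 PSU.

17.25 PSU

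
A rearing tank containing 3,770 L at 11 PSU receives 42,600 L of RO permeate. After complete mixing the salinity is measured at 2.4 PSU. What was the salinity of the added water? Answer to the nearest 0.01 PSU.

1.64 PSU

Salt balance: 3,770×11 + 42,600×S = 46,370×2.4
41,470 + 42,600·S = 111,288
S = (111,288 − 41,470) / 42,600 = 1.6389 PSU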